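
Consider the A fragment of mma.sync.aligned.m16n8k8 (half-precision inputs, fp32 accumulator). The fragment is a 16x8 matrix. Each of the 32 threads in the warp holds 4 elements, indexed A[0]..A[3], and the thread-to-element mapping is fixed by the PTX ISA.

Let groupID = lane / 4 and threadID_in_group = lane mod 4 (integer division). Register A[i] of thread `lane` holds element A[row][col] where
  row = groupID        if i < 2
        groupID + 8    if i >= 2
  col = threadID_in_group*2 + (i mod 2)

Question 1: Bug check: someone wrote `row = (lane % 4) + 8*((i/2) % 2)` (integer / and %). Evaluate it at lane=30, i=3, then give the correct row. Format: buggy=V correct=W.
`(lane % 4) + 8*((i/2) % 2)`[30,3]=>10
30: grp=7,tig=2
[3] (7+8,2*2+1) = (15,5)
row: 10 vs 15

buggy=10 correct=15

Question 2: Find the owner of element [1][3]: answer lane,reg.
r: 1->gid=1,r8=0  c: 3->tid=1,i&1=1
L=1*4+1=5  i=0*2+1=1

5,1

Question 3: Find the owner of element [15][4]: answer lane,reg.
r:15=>grp=7,rB=1  c:4=>tig=2,lo=0
L=7*4+2=30  i=1*2+0=2

30,2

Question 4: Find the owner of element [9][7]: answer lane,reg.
7,3

r:9=>grp=1,rB=1  c:7=>tig=3,lo=1
L=1*4+3=7  i=1*2+1=3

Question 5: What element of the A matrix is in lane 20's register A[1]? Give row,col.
20: G=5,T=0
[1] (5+0,0*2+1) = (5,1)

5,1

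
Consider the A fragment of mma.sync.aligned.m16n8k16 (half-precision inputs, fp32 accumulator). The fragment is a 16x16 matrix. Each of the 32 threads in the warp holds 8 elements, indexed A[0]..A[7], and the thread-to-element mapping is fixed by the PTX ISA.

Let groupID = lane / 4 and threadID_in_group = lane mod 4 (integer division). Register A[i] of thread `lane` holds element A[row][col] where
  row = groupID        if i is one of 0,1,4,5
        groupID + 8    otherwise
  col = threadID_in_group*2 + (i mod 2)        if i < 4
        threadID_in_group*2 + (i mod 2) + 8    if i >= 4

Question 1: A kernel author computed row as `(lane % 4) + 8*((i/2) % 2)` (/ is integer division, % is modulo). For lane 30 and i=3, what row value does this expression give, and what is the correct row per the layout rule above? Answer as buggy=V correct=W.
buggy=10 correct=15

`(lane % 4) + 8*((i/2) % 2)`[30,3]->10
lane 30->30/4=7, 30 mod 4=2
i=3  r:7+8->15  c:2·2+1+0->5
row: 10 vs 15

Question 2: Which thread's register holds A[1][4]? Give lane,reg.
r=1⇒gr=1,Rb=0  c=4⇒Cb=0,th=2,odd=0
L=1*4+2=6  i=0*4+0*2+0=0

6,0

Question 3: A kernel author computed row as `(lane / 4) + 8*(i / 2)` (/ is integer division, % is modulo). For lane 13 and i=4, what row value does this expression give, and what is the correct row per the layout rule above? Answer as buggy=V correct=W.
buggy=19 correct=3

`(lane / 4) + 8*(i / 2)`[13,4]=>19
L=13=>grp=13>>2=3, tig=13&3=1
[4]=>row 3+0=3  col 1·2+0+8=10
row: 19 vs 3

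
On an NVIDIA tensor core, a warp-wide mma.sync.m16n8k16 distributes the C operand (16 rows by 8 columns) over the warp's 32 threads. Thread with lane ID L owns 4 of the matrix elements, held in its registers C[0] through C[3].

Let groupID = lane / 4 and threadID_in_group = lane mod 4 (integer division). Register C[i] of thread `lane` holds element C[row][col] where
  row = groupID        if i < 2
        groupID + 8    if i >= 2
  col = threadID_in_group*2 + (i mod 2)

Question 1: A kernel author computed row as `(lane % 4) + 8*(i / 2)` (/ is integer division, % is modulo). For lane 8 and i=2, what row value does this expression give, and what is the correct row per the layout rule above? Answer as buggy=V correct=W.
buggy=8 correct=10

`(lane % 4) + 8*(i / 2)`[8,2]=>8
8: grp=2,tig=0
[2] (2+8,0*2+0) = (10,0)
row: 8 vs 10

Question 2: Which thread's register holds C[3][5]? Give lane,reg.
r=3→G=3,rhi=0  c=5→T=2,p=1
L=3*4+2=14  i=0*2+1=1

14,1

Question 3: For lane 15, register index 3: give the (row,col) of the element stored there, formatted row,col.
11,7

lane 15: gr=3 (15/4), th=3 (15%4)
i=3: r=3+8=11, c=3*2+1=7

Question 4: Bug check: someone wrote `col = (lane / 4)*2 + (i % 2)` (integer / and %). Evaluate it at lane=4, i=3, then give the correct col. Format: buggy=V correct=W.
buggy=3 correct=1

`(lane / 4)*2 + (i % 2)`[4,3]->3
lane 4: g=1 (4/4), t=0 (4%4)
i=3: r=1+8=9, c=0*2+1=1
col: 3 vs 1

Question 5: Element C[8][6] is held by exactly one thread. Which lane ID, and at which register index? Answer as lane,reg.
r: 8->gid=0,r8=1  c: 6->tid=3,i&1=0
L=0*4+3=3  i=1*2+0=2

3,2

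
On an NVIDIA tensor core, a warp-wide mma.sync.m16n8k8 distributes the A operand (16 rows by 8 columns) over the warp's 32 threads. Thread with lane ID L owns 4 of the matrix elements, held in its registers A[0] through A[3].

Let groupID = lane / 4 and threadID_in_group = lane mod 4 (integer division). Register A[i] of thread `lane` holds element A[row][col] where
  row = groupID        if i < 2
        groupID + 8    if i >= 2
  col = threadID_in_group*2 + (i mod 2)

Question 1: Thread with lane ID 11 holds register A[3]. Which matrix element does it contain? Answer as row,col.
10,7

11: G=2,T=3
[3] (2+8,3*2+1) = (10,7)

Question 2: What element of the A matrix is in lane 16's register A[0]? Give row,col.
16: gid=4,tid=0
[0] (4+0,0*2+0) = (4,0)

4,0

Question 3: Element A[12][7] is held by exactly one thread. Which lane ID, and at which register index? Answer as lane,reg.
r: 12->gid=4,r8=1  c: 7->tid=3,i&1=1
L=4*4+3=19  i=1*2+1=3

19,3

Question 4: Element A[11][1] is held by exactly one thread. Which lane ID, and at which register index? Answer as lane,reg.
r:11=>grp=3,rB=1  c:1=>tig=0,lo=1
L=3*4+0=12  i=1*2+1=3

12,3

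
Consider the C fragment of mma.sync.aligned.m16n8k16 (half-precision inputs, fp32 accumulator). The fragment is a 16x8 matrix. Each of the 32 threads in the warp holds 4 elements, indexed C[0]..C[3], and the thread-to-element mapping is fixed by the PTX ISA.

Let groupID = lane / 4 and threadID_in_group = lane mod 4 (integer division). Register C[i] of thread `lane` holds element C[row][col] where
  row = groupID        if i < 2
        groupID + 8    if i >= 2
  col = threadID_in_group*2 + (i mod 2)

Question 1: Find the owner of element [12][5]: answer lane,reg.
r=12->g=4,rb=1  c=5->t=2,b0=1
L=4*4+2=18  i=1*2+1=3

18,3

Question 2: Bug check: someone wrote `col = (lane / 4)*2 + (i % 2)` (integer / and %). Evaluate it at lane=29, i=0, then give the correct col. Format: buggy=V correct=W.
`(lane / 4)*2 + (i % 2)`[29,0]→14
29: G=7,T=1
[0] (7+0,1*2+0) = (7,2)
col: 14 vs 2

buggy=14 correct=2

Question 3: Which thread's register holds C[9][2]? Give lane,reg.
r: 9->gid=1,r8=1  c: 2->tid=1,i&1=0
L=1*4+1=5  i=1*2+0=2

5,2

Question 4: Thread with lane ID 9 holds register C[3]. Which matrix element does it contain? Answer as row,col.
lane 9=>9/4=2, 9 mod 4=1
i=3  r:2+8=>10  c:2·1+1=>3

10,3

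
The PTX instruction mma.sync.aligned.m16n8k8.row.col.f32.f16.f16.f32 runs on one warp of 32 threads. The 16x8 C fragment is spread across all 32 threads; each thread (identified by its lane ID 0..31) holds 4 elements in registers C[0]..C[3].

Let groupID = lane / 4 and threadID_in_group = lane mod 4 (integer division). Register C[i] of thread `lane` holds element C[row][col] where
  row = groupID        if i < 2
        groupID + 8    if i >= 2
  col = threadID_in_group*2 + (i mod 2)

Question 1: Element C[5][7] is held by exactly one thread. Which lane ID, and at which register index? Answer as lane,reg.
r=5⇒gr=5,Rb=0  c=7⇒th=3,odd=1
L=5*4+3=23  i=0*2+1=1

23,1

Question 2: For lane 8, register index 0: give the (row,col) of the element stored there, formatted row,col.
lane 8→8/4=2, 8 mod 4=0
i=0  r:2+0→2  c:2·0+0→0

2,0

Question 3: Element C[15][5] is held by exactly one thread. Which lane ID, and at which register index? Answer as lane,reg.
30,3

r:15=>grp=7,rB=1  c:5=>tig=2,lo=1
L=7*4+2=30  i=1*2+1=3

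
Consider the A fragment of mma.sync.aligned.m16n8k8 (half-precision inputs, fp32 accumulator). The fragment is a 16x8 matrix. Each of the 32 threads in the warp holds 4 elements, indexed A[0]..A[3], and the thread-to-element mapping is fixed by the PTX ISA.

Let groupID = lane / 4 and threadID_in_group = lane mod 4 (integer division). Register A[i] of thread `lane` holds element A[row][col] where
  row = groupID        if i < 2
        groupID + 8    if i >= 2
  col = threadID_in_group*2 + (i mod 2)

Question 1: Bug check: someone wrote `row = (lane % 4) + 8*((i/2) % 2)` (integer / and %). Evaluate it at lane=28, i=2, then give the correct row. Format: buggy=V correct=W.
`(lane % 4) + 8*((i/2) % 2)`[28,2]→8
28: G=7,T=0
[2] (7+8,0*2+0) = (15,0)
row: 8 vs 15

buggy=8 correct=15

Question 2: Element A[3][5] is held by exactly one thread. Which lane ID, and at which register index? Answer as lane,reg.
14,1

r=3→G=3,rhi=0  c=5→T=2,p=1
L=3*4+2=14  i=0*2+1=1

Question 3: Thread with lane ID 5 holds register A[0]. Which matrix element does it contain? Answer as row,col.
1,2

lane 5=>5/4=1, 5 mod 4=1
i=0  r:1+0=>1  c:2·1+0=>2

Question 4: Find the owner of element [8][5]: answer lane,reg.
2,3

r:8=>grp=0,rB=1  c:5=>tig=2,lo=1
L=0*4+2=2  i=1*2+1=3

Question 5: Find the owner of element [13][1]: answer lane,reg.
r=13->g=5,rb=1  c=1->t=0,b0=1
L=5*4+0=20  i=1*2+1=3

20,3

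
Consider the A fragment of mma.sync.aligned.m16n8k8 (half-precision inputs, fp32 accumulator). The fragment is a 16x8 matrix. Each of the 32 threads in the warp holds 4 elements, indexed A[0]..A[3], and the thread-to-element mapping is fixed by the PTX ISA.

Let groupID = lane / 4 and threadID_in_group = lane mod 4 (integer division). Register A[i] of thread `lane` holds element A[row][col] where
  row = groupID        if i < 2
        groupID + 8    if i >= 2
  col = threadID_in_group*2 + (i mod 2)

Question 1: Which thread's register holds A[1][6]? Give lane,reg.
r=1->g=1,rb=0  c=6->t=3,b0=0
L=1*4+3=7  i=0*2+0=0

7,0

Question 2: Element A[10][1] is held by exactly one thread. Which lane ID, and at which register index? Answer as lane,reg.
8,3

r:10=>grp=2,rB=1  c:1=>tig=0,lo=1
L=2*4+0=8  i=1*2+1=3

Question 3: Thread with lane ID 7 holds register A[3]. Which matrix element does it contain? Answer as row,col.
lane 7->7/4=1, 7 mod 4=3
i=3  r:1+8->9  c:2·3+1->7

9,7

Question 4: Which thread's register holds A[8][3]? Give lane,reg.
1,3

r=8⇒gr=0,Rb=1  c=3⇒th=1,odd=1
L=0*4+1=1  i=1*2+1=3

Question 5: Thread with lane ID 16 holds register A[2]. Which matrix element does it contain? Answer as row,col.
12,0

lane 16→16/4=4, 16 mod 4=0
i=2  r:4+8→12  c:2·0+0→0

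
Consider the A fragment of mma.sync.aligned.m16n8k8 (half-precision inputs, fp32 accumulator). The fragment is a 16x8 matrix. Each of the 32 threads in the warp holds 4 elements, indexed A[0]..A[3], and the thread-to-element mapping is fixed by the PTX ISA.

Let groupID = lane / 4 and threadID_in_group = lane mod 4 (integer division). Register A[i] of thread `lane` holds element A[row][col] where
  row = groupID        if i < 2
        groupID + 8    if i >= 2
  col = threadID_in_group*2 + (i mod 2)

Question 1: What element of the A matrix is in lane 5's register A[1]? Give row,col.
lane 5->5/4=1, 5 mod 4=1
i=1  r:1+0->1  c:2·1+1->3

1,3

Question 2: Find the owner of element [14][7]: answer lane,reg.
r=14->g=6,rb=1  c=7->t=3,b0=1
L=6*4+3=27  i=1*2+1=3

27,3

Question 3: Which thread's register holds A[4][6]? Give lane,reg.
r: 4->gid=4,r8=0  c: 6->tid=3,i&1=0
L=4*4+3=19  i=0*2+0=0

19,0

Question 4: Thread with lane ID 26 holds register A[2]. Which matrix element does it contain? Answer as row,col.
L=26=>grp=26>>2=6, tig=26&3=2
[2]=>row 6+8=14  col 2·2+0=4

14,4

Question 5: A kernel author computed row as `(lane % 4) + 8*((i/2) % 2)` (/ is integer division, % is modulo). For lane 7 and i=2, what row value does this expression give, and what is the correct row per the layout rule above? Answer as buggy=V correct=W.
buggy=11 correct=9

`(lane % 4) + 8*((i/2) % 2)`[7,2]->11
lane 7->7/4=1, 7 mod 4=3
i=2  r:1+8->9  c:2·3+0->6
row: 11 vs 9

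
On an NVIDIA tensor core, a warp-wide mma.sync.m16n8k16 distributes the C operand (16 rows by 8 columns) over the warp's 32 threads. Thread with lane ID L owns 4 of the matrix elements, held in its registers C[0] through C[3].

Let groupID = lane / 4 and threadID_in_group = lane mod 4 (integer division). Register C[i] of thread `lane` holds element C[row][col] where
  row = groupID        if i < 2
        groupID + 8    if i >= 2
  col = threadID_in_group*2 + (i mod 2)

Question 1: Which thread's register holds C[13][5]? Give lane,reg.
r: 13->gid=5,r8=1  c: 5->tid=2,i&1=1
L=5*4+2=22  i=1*2+1=3

22,3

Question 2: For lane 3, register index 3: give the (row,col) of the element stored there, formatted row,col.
lane 3: grp=0 (3/4), tig=3 (3%4)
i=3: r=0+8=8, c=3*2+1=7

8,7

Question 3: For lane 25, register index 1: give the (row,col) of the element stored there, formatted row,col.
lane 25: gr=6 (25/4), th=1 (25%4)
i=1: r=6+0=6, c=1*2+1=3

6,3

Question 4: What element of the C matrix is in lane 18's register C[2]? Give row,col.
L=18->g=18>>2=4, t=18&3=2
[2]->row 4+8=12  col 2·2+0=4

12,4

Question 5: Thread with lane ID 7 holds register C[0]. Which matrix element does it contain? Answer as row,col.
1,6

lane 7: grp=1 (7/4), tig=3 (7%4)
i=0: r=1+0=1, c=3*2+0=6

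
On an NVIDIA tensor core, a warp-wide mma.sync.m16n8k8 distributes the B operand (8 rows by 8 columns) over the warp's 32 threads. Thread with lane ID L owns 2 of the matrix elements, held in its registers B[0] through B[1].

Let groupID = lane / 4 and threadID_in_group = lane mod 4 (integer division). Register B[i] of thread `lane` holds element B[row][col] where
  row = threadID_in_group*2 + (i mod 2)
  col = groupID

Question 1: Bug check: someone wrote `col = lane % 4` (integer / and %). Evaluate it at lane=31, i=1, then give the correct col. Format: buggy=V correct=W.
`lane % 4`[31,1]⇒3
lane 31: gr=7 (31/4), th=3 (31%4)
i=1: r=3*2+1=7, c=gr=7
col: 3 vs 7

buggy=3 correct=7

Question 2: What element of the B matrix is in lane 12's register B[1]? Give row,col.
12: g=3,t=0
[1] (0*2+1,3) = (1,3)

1,3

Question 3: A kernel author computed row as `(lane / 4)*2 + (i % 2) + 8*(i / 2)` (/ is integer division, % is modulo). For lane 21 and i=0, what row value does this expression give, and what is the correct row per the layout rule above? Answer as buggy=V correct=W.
`(lane / 4)*2 + (i % 2) + 8*(i / 2)`[21,0]->10
lane 21: g=5 (21/4), t=1 (21%4)
i=0: r=1*2+0=2, c=g=5
row: 10 vs 2

buggy=10 correct=2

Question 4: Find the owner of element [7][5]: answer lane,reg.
23,1

c=5→G=5  r=7→T=3,p=1
L=5*4+3=23  i=1=1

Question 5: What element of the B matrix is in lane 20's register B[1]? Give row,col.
L=20→G=20>>2=5, T=20&3=0
[1]→row 0·2+1=1  col G=5

1,5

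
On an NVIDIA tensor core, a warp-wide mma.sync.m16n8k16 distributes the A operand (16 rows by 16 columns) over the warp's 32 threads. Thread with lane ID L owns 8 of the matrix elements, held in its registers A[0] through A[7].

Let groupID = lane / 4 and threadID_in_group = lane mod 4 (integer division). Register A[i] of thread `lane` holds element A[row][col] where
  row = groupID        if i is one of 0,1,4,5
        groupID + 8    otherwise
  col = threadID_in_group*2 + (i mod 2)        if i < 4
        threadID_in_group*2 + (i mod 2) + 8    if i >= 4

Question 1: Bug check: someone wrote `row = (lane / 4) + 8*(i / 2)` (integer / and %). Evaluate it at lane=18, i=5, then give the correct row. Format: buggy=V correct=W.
buggy=20 correct=4

`(lane / 4) + 8*(i / 2)`[18,5]->20
L=18->g=18>>2=4, t=18&3=2
[5]->row 4+0=4  col 2·2+1+8=13
row: 20 vs 4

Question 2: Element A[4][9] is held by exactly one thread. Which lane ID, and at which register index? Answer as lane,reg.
16,5

r=4→G=4,rhi=0  c=9→chi=1,T=0,p=1
L=4*4+0=16  i=1*4+0*2+1=5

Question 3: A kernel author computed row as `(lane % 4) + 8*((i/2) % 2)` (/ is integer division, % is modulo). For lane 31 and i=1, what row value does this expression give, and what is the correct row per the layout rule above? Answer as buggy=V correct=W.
`(lane % 4) + 8*((i/2) % 2)`[31,1]->3
31: g=7,t=3
[1] (7+0,3*2+1+0) = (7,7)
row: 3 vs 7

buggy=3 correct=7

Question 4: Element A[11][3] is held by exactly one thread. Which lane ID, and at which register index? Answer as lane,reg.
r=11->g=3,rb=1  c=3->cb=0,t=1,b0=1
L=3*4+1=13  i=0*4+1*2+1=3

13,3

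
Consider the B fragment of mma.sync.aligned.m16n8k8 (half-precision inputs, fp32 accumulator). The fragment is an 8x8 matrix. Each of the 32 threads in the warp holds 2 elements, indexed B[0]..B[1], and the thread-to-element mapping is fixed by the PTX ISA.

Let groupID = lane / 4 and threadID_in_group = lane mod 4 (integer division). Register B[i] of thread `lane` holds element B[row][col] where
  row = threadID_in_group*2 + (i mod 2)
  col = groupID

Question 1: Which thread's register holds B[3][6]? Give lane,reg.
25,1

c=6->g=6  r=3->t=1,b0=1
L=6*4+1=25  i=1=1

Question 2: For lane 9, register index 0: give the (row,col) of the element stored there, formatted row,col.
lane 9: gid=2 (9/4), tid=1 (9%4)
i=0: r=1*2+0=2, c=gid=2

2,2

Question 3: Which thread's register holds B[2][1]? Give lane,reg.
5,0

c=1⇒gr=1  r=2⇒th=1,odd=0
L=1*4+1=5  i=0=0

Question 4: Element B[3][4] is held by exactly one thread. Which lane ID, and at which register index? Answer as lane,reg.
17,1

c=4⇒gr=4  r=3⇒th=1,odd=1
L=4*4+1=17  i=1=1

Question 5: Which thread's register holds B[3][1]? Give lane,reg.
c=1→G=1  r=3→T=1,p=1
L=1*4+1=5  i=1=1

5,1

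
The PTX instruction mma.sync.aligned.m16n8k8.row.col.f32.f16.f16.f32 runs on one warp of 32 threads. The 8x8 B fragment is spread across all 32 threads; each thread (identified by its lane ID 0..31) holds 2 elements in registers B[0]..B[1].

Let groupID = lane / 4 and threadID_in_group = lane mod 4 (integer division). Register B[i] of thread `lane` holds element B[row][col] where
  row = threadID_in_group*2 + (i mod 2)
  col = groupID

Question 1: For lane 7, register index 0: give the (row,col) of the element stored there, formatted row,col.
6,1

lane 7=>7/4=1, 7 mod 4=3
i=0  r:2·3+0=>6  c:1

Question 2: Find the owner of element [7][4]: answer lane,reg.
19,1

c=4->g=4  r=7->t=3,b0=1
L=4*4+3=19  i=1=1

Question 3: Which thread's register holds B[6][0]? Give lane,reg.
3,0

c=0->g=0  r=6->t=3,b0=0
L=0*4+3=3  i=0=0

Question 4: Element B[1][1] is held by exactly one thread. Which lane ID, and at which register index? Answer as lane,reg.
c=1->g=1  r=1->t=0,b0=1
L=1*4+0=4  i=1=1

4,1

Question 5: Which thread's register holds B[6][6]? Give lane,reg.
27,0

c=6→G=6  r=6→T=3,p=0
L=6*4+3=27  i=0=0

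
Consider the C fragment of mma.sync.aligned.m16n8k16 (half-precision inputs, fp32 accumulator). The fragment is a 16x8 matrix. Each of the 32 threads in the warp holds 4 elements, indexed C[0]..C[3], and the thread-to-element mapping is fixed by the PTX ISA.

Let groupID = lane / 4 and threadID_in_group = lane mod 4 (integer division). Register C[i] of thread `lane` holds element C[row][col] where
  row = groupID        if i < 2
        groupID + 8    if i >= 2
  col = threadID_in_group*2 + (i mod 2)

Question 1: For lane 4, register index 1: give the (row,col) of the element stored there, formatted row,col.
1,1

lane 4->4/4=1, 4 mod 4=0
i=1  r:1+0->1  c:2·0+1->1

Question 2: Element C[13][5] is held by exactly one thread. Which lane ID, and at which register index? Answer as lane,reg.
r=13->g=5,rb=1  c=5->t=2,b0=1
L=5*4+2=22  i=1*2+1=3

22,3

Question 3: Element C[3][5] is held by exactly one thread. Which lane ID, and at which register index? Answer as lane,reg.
14,1

r: 3->gid=3,r8=0  c: 5->tid=2,i&1=1
L=3*4+2=14  i=0*2+1=1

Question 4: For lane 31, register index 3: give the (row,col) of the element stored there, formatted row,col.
15,7

lane 31: G=7 (31/4), T=3 (31%4)
i=3: r=7+8=15, c=3*2+1=7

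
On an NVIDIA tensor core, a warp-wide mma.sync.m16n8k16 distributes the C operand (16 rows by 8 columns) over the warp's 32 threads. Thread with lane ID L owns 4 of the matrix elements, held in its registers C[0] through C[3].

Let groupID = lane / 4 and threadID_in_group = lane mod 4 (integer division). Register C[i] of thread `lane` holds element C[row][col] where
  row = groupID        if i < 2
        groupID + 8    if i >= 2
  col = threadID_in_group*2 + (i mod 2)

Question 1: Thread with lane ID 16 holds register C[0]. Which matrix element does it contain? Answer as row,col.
L=16⇒gr=16>>2=4, th=16&3=0
[0]⇒row 4+0=4  col 0·2+0=0

4,0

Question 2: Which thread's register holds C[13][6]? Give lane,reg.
23,2

r=13→G=5,rhi=1  c=6→T=3,p=0
L=5*4+3=23  i=1*2+0=2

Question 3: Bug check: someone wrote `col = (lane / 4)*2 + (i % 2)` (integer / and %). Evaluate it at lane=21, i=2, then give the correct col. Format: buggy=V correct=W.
`(lane / 4)*2 + (i % 2)`[21,2]→10
21: G=5,T=1
[2] (5+8,1*2+0) = (13,2)
col: 10 vs 2

buggy=10 correct=2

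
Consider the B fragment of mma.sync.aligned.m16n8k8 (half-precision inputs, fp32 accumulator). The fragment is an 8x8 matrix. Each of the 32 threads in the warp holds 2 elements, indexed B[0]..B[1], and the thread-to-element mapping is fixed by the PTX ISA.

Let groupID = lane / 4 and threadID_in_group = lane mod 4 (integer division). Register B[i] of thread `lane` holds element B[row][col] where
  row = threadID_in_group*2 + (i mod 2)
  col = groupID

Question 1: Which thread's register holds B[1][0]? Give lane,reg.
c=0->g=0  r=1->t=0,b0=1
L=0*4+0=0  i=1=1

0,1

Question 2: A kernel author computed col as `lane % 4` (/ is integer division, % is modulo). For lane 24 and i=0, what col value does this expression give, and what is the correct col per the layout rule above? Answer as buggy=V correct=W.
buggy=0 correct=6

`lane % 4`[24,0]=>0
lane 24=>24/4=6, 24 mod 4=0
i=0  r:2·0+0=>0  c:6
col: 0 vs 6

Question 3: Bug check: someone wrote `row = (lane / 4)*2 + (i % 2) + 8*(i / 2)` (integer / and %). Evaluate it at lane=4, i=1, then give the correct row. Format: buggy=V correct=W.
buggy=3 correct=1

`(lane / 4)*2 + (i % 2) + 8*(i / 2)`[4,1]→3
4: G=1,T=0
[1] (0*2+1,1) = (1,1)
row: 3 vs 1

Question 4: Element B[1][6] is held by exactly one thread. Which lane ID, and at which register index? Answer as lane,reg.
c: 6->gid=6  r: 1->tid=0,i&1=1
L=6*4+0=24  i=1=1

24,1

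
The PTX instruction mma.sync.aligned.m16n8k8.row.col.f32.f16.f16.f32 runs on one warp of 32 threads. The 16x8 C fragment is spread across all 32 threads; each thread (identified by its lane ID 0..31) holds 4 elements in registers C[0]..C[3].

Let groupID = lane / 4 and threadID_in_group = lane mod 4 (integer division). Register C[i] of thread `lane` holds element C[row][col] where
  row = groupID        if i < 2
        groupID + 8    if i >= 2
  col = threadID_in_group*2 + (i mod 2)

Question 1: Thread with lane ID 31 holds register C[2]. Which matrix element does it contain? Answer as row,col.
15,6

lane 31: gr=7 (31/4), th=3 (31%4)
i=2: r=7+8=15, c=3*2+0=6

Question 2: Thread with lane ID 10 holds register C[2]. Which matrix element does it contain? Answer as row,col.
10: gid=2,tid=2
[2] (2+8,2*2+0) = (10,4)

10,4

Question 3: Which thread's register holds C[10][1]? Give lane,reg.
r=10→G=2,rhi=1  c=1→T=0,p=1
L=2*4+0=8  i=1*2+1=3

8,3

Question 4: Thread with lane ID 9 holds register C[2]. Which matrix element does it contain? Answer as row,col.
9: g=2,t=1
[2] (2+8,1*2+0) = (10,2)

10,2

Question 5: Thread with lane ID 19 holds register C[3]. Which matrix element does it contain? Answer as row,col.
12,7

19: grp=4,tig=3
[3] (4+8,3*2+1) = (12,7)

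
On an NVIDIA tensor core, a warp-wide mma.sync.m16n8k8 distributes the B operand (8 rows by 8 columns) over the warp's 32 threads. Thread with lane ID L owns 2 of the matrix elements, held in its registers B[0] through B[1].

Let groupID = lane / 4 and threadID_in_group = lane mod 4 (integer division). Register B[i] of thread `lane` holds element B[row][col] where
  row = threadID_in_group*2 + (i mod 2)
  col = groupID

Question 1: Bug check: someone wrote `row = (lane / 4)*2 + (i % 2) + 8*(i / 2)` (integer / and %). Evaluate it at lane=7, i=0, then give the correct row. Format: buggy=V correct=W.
buggy=2 correct=6

`(lane / 4)*2 + (i % 2) + 8*(i / 2)`[7,0]⇒2
7: gr=1,th=3
[0] (3*2+0,1) = (6,1)
row: 2 vs 6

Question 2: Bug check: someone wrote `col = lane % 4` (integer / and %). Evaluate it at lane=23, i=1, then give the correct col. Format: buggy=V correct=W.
buggy=3 correct=5

`lane % 4`[23,1]->3
lane 23->23/4=5, 23 mod 4=3
i=1  r:2·3+1->7  c:5
col: 3 vs 5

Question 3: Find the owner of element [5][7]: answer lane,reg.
30,1

c:7=>grp=7  r:5=>tig=2,lo=1
L=7*4+2=30  i=1=1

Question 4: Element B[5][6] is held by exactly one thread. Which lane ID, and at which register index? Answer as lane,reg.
c=6⇒gr=6  r=5⇒th=2,odd=1
L=6*4+2=26  i=1=1

26,1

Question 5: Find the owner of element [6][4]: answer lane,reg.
c: 4->gid=4  r: 6->tid=3,i&1=0
L=4*4+3=19  i=0=0

19,0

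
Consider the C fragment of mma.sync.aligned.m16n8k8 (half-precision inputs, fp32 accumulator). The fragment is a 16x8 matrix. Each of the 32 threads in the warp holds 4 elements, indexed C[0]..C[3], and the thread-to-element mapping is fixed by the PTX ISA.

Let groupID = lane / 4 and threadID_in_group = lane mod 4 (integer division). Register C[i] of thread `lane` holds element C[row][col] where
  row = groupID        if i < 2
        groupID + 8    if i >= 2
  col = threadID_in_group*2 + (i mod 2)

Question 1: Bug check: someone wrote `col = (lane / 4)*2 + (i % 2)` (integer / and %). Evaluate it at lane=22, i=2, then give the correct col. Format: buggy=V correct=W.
buggy=10 correct=4

`(lane / 4)*2 + (i % 2)`[22,2]->10
lane 22->22/4=5, 22 mod 4=2
i=2  r:5+8->13  c:2·2+0->4
col: 10 vs 4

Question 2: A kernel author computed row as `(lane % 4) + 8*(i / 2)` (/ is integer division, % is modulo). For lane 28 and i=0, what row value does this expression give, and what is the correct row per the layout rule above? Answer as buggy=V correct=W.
`(lane % 4) + 8*(i / 2)`[28,0]⇒0
L=28⇒gr=28>>2=7, th=28&3=0
[0]⇒row 7+0=7  col 0·2+0=0
row: 0 vs 7

buggy=0 correct=7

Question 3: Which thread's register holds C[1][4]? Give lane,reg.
6,0

r: 1->gid=1,r8=0  c: 4->tid=2,i&1=0
L=1*4+2=6  i=0*2+0=0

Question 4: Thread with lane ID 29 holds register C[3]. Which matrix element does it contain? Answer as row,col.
15,3

lane 29: grp=7 (29/4), tig=1 (29%4)
i=3: r=7+8=15, c=1*2+1=3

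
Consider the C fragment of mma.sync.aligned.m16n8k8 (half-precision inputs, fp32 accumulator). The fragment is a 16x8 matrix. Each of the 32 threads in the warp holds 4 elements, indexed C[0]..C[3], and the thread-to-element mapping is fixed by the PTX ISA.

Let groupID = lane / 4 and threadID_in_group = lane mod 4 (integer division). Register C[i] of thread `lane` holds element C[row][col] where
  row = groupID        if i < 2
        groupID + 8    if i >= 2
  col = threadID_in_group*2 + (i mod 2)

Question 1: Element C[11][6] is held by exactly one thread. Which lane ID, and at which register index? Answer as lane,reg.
r=11→G=3,rhi=1  c=6→T=3,p=0
L=3*4+3=15  i=1*2+0=2

15,2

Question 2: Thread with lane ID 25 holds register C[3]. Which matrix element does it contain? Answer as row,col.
14,3

lane 25: gid=6 (25/4), tid=1 (25%4)
i=3: r=6+8=14, c=1*2+1=3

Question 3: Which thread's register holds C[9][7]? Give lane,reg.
r:9=>grp=1,rB=1  c:7=>tig=3,lo=1
L=1*4+3=7  i=1*2+1=3

7,3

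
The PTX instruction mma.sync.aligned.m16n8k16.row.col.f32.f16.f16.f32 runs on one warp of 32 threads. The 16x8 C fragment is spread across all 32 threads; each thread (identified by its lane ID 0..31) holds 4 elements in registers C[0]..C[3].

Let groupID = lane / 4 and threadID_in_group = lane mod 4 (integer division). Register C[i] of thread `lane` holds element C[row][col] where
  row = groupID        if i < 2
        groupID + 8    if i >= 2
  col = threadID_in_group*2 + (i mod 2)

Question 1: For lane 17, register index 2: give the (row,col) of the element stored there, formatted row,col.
12,2

lane 17→17/4=4, 17 mod 4=1
i=2  r:4+8→12  c:2·1+0→2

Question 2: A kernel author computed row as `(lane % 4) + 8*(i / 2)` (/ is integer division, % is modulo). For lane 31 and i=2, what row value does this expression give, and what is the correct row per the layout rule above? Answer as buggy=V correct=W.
buggy=11 correct=15

`(lane % 4) + 8*(i / 2)`[31,2]⇒11
lane 31: gr=7 (31/4), th=3 (31%4)
i=2: r=7+8=15, c=3*2+0=6
row: 11 vs 15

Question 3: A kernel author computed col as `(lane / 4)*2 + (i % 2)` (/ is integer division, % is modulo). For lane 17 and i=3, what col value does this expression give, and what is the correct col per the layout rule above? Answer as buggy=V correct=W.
`(lane / 4)*2 + (i % 2)`[17,3]=>9
L=17=>grp=17>>2=4, tig=17&3=1
[3]=>row 4+8=12  col 1·2+1=3
col: 9 vs 3

buggy=9 correct=3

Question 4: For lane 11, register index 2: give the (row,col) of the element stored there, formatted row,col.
lane 11: G=2 (11/4), T=3 (11%4)
i=2: r=2+8=10, c=3*2+0=6

10,6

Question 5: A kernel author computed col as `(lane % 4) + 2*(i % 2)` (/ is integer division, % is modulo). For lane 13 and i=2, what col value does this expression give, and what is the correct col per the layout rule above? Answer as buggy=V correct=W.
buggy=1 correct=2

`(lane % 4) + 2*(i % 2)`[13,2]->1
13: gid=3,tid=1
[2] (3+8,1*2+0) = (11,2)
col: 1 vs 2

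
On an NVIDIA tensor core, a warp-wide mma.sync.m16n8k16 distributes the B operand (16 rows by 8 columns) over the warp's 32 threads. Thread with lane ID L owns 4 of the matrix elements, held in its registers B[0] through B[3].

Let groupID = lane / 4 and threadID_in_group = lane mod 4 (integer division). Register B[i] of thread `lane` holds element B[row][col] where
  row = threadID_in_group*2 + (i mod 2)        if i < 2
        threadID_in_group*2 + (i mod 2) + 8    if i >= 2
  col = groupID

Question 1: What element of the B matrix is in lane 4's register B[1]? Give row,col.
lane 4: gid=1 (4/4), tid=0 (4%4)
i=1: r=0*2+1+0=1, c=gid=1

1,1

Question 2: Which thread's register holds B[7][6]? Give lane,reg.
c: 6->gid=6  r: 7->r8=0,tid=3,i&1=1
L=6*4+3=27  i=0*2+1=1

27,1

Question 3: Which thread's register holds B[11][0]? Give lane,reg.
c:0=>grp=0  r:11=>rB=1,tig=1,lo=1
L=0*4+1=1  i=1*2+1=3

1,3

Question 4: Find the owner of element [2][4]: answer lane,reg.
17,0

c=4->g=4  r=2->rb=0,t=1,b0=0
L=4*4+1=17  i=0*2+0=0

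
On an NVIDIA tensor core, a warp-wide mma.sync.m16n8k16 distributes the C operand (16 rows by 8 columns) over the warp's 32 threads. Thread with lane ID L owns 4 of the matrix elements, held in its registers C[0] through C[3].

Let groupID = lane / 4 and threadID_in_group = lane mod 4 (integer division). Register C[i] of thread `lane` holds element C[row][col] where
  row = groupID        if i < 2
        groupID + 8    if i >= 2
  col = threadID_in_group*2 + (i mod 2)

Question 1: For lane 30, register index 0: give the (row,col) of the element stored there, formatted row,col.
L=30=>grp=30>>2=7, tig=30&3=2
[0]=>row 7+0=7  col 2·2+0=4

7,4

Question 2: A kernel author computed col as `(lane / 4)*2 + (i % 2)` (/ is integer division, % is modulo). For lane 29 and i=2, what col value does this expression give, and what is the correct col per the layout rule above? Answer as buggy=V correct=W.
`(lane / 4)*2 + (i % 2)`[29,2]→14
lane 29→29/4=7, 29 mod 4=1
i=2  r:7+8→15  c:2·1+0→2
col: 14 vs 2

buggy=14 correct=2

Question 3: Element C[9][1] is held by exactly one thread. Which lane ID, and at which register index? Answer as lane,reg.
r: 9->gid=1,r8=1  c: 1->tid=0,i&1=1
L=1*4+0=4  i=1*2+1=3

4,3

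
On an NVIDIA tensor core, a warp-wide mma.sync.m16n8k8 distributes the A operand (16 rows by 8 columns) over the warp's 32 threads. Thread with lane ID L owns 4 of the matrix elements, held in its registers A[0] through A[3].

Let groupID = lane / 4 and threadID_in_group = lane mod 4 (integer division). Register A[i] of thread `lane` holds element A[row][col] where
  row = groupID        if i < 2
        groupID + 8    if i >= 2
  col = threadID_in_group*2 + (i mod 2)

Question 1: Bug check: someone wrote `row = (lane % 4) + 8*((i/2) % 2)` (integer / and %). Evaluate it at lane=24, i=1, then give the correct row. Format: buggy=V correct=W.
buggy=0 correct=6

`(lane % 4) + 8*((i/2) % 2)`[24,1]⇒0
L=24⇒gr=24>>2=6, th=24&3=0
[1]⇒row 6+0=6  col 0·2+1=1
row: 0 vs 6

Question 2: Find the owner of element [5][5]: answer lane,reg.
r=5→G=5,rhi=0  c=5→T=2,p=1
L=5*4+2=22  i=0*2+1=1

22,1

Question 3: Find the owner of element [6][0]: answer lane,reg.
24,0

r=6→G=6,rhi=0  c=0→T=0,p=0
L=6*4+0=24  i=0*2+0=0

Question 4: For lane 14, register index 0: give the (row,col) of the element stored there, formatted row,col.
lane 14: grp=3 (14/4), tig=2 (14%4)
i=0: r=3+0=3, c=2*2+0=4

3,4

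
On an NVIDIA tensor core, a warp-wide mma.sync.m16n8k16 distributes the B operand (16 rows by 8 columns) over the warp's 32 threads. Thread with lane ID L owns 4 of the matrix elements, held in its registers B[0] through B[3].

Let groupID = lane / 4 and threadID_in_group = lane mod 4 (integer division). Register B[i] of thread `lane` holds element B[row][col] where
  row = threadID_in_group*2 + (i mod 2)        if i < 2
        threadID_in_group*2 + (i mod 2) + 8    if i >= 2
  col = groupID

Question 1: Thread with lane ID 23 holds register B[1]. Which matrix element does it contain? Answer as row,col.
7,5

23: G=5,T=3
[1] (3*2+1+0,5) = (7,5)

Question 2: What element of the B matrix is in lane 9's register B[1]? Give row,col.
3,2

L=9->gid=9>>2=2, tid=9&3=1
[1]->row 1·2+1+0=3  col gid=2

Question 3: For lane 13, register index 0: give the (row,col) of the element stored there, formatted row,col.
2,3

lane 13->13/4=3, 13 mod 4=1
i=0  r:2·1+0+0->2  c:3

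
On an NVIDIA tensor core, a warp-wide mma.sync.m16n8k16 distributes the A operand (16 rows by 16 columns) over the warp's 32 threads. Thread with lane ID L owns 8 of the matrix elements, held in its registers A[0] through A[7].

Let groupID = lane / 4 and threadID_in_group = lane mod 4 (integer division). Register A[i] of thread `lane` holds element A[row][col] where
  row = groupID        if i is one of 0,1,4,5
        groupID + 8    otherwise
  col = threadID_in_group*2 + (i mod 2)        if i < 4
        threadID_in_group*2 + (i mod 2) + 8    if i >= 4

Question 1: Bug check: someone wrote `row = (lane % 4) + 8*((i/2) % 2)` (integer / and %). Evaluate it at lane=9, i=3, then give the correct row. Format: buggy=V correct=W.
`(lane % 4) + 8*((i/2) % 2)`[9,3]→9
lane 9→9/4=2, 9 mod 4=1
i=3  r:2+8→10  c:2·1+1+0→3
row: 9 vs 10

buggy=9 correct=10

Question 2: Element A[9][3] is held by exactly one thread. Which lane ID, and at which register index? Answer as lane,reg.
r=9⇒gr=1,Rb=1  c=3⇒Cb=0,th=1,odd=1
L=1*4+1=5  i=0*4+1*2+1=3

5,3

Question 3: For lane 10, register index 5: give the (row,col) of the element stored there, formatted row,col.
L=10=>grp=10>>2=2, tig=10&3=2
[5]=>row 2+0=2  col 2·2+1+8=13

2,13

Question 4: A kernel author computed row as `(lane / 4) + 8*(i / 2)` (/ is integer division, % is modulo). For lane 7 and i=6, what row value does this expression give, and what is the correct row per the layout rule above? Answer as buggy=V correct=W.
buggy=25 correct=9

`(lane / 4) + 8*(i / 2)`[7,6]⇒25
lane 7⇒7/4=1, 7 mod 4=3
i=6  r:1+8⇒9  c:2·3+0+8⇒14
row: 25 vs 9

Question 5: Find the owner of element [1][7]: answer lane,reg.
r: 1->gid=1,r8=0  c: 7->c8=0,tid=3,i&1=1
L=1*4+3=7  i=0*4+0*2+1=1

7,1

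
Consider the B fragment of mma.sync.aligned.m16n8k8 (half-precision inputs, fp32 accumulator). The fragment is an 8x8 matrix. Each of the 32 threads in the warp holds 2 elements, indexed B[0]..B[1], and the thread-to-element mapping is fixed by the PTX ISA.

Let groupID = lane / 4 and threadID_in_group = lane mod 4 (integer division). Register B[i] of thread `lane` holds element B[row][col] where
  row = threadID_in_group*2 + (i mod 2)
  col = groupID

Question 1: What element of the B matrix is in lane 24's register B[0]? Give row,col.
24: gid=6,tid=0
[0] (0*2+0,6) = (0,6)

0,6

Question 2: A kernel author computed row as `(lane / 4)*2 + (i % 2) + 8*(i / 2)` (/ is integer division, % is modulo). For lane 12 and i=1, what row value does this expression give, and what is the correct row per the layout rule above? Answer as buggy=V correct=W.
`(lane / 4)*2 + (i % 2) + 8*(i / 2)`[12,1]=>7
L=12=>grp=12>>2=3, tig=12&3=0
[1]=>row 0·2+1=1  col grp=3
row: 7 vs 1

buggy=7 correct=1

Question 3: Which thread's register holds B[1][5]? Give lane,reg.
20,1

c=5→G=5  r=1→T=0,p=1
L=5*4+0=20  i=1=1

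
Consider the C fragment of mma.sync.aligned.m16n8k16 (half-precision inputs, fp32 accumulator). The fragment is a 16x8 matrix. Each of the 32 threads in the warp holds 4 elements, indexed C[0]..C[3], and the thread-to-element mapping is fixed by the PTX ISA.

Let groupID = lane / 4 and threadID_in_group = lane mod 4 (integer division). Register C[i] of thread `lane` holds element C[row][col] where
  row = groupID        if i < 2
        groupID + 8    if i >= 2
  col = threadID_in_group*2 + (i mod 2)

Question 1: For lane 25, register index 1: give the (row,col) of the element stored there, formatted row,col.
6,3

lane 25->25/4=6, 25 mod 4=1
i=1  r:6+0->6  c:2·1+1->3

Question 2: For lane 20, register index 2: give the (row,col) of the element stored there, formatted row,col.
13,0

20: G=5,T=0
[2] (5+8,0*2+0) = (13,0)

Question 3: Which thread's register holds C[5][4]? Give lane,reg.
22,0

r=5->g=5,rb=0  c=4->t=2,b0=0
L=5*4+2=22  i=0*2+0=0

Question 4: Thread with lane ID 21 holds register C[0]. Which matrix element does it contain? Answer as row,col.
5,2

L=21=>grp=21>>2=5, tig=21&3=1
[0]=>row 5+0=5  col 1·2+0=2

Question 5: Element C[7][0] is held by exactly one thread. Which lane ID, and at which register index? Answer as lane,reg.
r=7→G=7,rhi=0  c=0→T=0,p=0
L=7*4+0=28  i=0*2+0=0

28,0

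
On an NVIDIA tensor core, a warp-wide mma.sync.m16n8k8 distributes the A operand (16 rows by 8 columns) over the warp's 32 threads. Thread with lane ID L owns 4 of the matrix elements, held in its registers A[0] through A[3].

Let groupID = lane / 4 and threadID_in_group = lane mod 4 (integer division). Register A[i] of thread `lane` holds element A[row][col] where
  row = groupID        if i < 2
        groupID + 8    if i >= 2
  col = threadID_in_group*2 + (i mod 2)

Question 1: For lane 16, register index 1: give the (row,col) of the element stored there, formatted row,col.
4,1

lane 16: g=4 (16/4), t=0 (16%4)
i=1: r=4+0=4, c=0*2+1=1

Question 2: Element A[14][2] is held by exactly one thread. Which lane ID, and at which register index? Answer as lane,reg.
r:14=>grp=6,rB=1  c:2=>tig=1,lo=0
L=6*4+1=25  i=1*2+0=2

25,2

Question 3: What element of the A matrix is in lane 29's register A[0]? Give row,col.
7,2

L=29->gid=29>>2=7, tid=29&3=1
[0]->row 7+0=7  col 1·2+0=2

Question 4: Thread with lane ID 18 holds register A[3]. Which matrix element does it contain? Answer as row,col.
lane 18→18/4=4, 18 mod 4=2
i=3  r:4+8→12  c:2·2+1→5

12,5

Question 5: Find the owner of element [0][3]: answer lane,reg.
r=0→G=0,rhi=0  c=3→T=1,p=1
L=0*4+1=1  i=0*2+1=1

1,1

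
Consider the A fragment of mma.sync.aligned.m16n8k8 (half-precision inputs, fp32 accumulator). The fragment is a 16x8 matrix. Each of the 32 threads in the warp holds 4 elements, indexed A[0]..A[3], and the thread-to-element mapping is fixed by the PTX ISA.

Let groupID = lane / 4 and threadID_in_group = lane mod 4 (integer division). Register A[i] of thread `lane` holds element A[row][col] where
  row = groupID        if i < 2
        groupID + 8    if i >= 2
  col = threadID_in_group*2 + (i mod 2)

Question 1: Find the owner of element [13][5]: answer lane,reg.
r=13->g=5,rb=1  c=5->t=2,b0=1
L=5*4+2=22  i=1*2+1=3

22,3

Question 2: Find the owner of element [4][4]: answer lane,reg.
18,0

r=4→G=4,rhi=0  c=4→T=2,p=0
L=4*4+2=18  i=0*2+0=0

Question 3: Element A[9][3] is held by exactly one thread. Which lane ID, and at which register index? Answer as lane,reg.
r:9=>grp=1,rB=1  c:3=>tig=1,lo=1
L=1*4+1=5  i=1*2+1=3

5,3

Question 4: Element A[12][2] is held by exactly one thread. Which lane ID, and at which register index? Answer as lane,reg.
r=12->g=4,rb=1  c=2->t=1,b0=0
L=4*4+1=17  i=1*2+0=2

17,2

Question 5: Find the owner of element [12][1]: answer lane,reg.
r:12=>grp=4,rB=1  c:1=>tig=0,lo=1
L=4*4+0=16  i=1*2+1=3

16,3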